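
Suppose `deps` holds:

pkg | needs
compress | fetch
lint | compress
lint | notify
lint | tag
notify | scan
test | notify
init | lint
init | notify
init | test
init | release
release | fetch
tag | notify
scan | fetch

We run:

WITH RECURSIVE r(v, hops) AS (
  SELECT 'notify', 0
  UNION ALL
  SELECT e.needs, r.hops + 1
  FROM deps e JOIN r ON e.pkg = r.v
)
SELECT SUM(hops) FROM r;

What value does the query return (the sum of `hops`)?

Base: (notify, hops=0).
Iteration 1: edges from {notify} -> (scan, hops=1).
Iteration 2: edges from {scan} -> (fetch, hops=2).
Iteration 3: no outgoing edges from {fetch}; recursion stops.
SUM(hops) = 0 + 1 + 2 = 3.

3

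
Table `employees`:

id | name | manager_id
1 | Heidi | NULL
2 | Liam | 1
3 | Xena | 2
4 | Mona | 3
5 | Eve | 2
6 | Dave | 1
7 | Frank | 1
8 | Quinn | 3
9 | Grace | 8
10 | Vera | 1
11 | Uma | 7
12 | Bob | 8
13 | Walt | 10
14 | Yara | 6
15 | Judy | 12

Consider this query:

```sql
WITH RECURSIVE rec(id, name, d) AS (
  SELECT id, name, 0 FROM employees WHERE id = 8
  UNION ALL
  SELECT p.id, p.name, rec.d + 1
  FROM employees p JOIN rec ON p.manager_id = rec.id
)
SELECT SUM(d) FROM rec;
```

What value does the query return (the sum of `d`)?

Base: id=8 (Quinn) at d 0.
Iteration 1: rows with manager_id in {8} -> Grace (id 9, d 1), Bob (id 12, d 1).
Iteration 2: rows with manager_id in {9,12} -> Judy (id 15, d 2).
Iteration 3: no rows with manager_id in {15}; recursion stops.
SUM(d) = 0 + 1 + 1 + 2 = 4.

4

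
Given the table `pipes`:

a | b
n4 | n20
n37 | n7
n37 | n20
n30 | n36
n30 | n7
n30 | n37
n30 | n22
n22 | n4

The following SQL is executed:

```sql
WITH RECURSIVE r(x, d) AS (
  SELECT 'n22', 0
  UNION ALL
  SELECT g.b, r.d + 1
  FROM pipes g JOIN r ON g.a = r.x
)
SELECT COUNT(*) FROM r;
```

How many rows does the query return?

Base: (n22, d=0).
Iteration 1: edges from {n22} -> (n4, d=1).
Iteration 2: edges from {n4} -> (n20, d=2).
Iteration 3: no outgoing edges from {n20}; recursion stops.
Total rows emitted: 3.

3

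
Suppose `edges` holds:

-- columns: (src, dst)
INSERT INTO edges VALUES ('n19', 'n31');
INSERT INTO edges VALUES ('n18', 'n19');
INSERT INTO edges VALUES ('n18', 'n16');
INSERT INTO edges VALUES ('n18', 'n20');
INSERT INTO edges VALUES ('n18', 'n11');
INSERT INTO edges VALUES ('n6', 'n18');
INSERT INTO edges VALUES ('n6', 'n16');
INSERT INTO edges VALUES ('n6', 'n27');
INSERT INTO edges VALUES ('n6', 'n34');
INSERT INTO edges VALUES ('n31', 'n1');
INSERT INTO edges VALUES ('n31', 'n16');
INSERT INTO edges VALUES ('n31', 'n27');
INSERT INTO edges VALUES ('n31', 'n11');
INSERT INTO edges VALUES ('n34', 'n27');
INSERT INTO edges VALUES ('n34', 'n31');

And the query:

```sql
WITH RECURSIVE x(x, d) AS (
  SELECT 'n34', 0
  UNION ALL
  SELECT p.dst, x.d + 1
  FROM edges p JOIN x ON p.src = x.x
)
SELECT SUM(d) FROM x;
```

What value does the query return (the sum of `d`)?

Base: (n34, d=0).
Iteration 1: edges from {n34} -> (n27, d=1), (n31, d=1).
Iteration 2: edges from {n27,n31} -> (n1, d=2), (n11, d=2), (n16, d=2), (n27, d=2).
Iteration 3: no outgoing edges from {n1,n11,n16,n27}; recursion stops.
SUM(d) = 0 + 1 + 1 + 2 + 2 + 2 + 2 = 10.

10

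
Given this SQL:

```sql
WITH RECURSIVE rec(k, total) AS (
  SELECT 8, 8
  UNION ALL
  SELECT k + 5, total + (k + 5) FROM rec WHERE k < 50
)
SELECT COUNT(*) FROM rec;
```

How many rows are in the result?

10

Base: k=8, total=8.
Iteration 1: 8 < 50 holds -> k = 8 + 5 = 13, total = 8 + 13 = 21.
Iteration 2: 13 < 50 holds -> k = 13 + 5 = 18, total = 21 + 18 = 39.
Iteration 3: 18 < 50 holds -> k = 18 + 5 = 23, total = 39 + 23 = 62.
Iteration 4: 23 < 50 holds -> k = 23 + 5 = 28, total = 62 + 28 = 90.
Iteration 5: 28 < 50 holds -> k = 28 + 5 = 33, total = 90 + 33 = 123.
Iteration 6: 33 < 50 holds -> k = 33 + 5 = 38, total = 123 + 38 = 161.
Iteration 7: 38 < 50 holds -> k = 38 + 5 = 43, total = 161 + 43 = 204.
Iteration 8: 43 < 50 holds -> k = 43 + 5 = 48, total = 204 + 48 = 252.
Iteration 9: 48 < 50 holds -> k = 48 + 5 = 53, total = 252 + 53 = 305.
Iteration 10: 53 < 50 fails; recursion stops.
Total rows emitted: 10.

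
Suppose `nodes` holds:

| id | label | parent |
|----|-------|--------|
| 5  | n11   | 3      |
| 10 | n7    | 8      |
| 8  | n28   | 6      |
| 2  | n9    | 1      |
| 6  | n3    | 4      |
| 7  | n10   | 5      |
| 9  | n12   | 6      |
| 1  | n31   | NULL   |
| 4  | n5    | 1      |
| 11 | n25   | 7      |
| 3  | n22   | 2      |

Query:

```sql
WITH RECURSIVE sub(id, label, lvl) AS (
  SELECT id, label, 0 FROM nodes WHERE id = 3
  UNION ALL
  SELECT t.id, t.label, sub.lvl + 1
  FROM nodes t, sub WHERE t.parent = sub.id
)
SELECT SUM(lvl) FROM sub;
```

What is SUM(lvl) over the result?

6

Base: id=3 (n22) at lvl 0.
Iteration 1: rows with parent in {3} -> n11 (id 5, lvl 1).
Iteration 2: rows with parent in {5} -> n10 (id 7, lvl 2).
Iteration 3: rows with parent in {7} -> n25 (id 11, lvl 3).
Iteration 4: no rows with parent in {11}; recursion stops.
SUM(lvl) = 0 + 1 + 2 + 3 = 6.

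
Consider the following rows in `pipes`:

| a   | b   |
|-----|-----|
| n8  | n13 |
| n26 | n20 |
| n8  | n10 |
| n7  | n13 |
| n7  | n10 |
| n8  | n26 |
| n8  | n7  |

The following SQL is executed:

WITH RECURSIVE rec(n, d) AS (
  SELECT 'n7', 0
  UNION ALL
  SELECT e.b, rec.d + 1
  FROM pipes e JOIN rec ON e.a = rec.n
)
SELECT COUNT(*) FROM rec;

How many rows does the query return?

3

Base: (n7, d=0).
Iteration 1: edges from {n7} -> (n10, d=1), (n13, d=1).
Iteration 2: no outgoing edges from {n10,n13}; recursion stops.
Total rows emitted: 3.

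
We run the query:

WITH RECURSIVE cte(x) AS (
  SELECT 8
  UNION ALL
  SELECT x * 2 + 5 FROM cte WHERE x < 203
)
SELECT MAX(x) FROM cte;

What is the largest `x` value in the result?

203

Base: x=8.
Iteration 1: 8 < 203 holds -> x = 8 * 2 + 5 = 21.
Iteration 2: 21 < 203 holds -> x = 21 * 2 + 5 = 47.
Iteration 3: 47 < 203 holds -> x = 47 * 2 + 5 = 99.
Iteration 4: 99 < 203 holds -> x = 99 * 2 + 5 = 203.
Iteration 5: 203 < 203 fails; recursion stops.
x values: 8, 21, 47, 99, 203; the maximum is 203.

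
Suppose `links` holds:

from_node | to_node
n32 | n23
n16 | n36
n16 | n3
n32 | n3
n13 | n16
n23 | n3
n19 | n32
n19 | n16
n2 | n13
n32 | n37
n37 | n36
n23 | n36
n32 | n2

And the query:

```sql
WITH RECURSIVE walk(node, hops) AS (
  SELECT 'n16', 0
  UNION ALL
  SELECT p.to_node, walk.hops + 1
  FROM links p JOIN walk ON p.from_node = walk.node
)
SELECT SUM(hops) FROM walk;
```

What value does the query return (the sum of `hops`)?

Base: (n16, hops=0).
Iteration 1: edges from {n16} -> (n3, hops=1), (n36, hops=1).
Iteration 2: no outgoing edges from {n3,n36}; recursion stops.
SUM(hops) = 0 + 1 + 1 = 2.

2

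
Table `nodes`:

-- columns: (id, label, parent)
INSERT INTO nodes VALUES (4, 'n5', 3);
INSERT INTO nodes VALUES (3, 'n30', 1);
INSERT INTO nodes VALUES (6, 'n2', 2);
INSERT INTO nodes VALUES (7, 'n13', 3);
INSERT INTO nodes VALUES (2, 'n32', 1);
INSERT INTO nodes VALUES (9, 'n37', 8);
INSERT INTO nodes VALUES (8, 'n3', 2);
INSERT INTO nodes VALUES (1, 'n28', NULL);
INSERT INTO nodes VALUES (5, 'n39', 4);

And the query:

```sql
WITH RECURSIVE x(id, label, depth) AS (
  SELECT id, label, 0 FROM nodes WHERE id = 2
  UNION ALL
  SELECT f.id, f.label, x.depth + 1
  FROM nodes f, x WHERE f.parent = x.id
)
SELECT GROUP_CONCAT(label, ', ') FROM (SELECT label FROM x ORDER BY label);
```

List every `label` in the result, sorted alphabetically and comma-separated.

n2, n3, n32, n37

Base: id=2 (n32) at depth 0.
Iteration 1: rows with parent in {2} -> n2 (id 6, depth 1), n3 (id 8, depth 1).
Iteration 2: rows with parent in {6,8} -> n37 (id 9, depth 2).
Iteration 3: no rows with parent in {9}; recursion stops.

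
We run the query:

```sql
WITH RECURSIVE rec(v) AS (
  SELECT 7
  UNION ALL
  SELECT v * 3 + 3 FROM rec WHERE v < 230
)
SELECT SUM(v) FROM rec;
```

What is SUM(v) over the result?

Base: v=7.
Iteration 1: 7 < 230 holds -> v = 7 * 3 + 3 = 24.
Iteration 2: 24 < 230 holds -> v = 24 * 3 + 3 = 75.
Iteration 3: 75 < 230 holds -> v = 75 * 3 + 3 = 228.
Iteration 4: 228 < 230 holds -> v = 228 * 3 + 3 = 687.
Iteration 5: 687 < 230 fails; recursion stops.
SUM(v) = 7 + 24 + 75 + 228 + 687 = 1021.

1021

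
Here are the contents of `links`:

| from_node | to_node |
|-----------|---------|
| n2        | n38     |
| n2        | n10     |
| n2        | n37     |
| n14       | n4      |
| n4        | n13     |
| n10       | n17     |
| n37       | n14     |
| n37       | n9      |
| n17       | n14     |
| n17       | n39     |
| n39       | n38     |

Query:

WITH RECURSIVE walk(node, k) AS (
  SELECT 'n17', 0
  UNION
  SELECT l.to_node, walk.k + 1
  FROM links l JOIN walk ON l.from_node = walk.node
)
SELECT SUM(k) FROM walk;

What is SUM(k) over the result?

Base: (n17, k=0).
Iteration 1: edges from {n17} -> (n14, k=1), (n39, k=1).
Iteration 2: edges from {n14,n39} -> (n38, k=2), (n4, k=2).
Iteration 3: edges from {n38,n4} -> (n13, k=3).
Iteration 4: no outgoing edges from {n13}; recursion stops.
SUM(k) = 0 + 1 + 1 + 2 + 2 + 3 = 9.

9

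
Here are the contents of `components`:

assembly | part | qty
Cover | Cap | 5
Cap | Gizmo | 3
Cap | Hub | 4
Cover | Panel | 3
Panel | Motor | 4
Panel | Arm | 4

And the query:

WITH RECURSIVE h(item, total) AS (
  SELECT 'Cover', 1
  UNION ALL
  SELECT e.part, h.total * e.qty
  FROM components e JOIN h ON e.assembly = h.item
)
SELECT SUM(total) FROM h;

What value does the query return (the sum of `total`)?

68

Base: (Cover, total=1).
Iteration 1: components of {Cover} -> Cap = 1*5 = 5, Panel = 1*3 = 3.
Iteration 2: components of {Cap,Panel} -> Arm = 3*4 = 12, Gizmo = 5*3 = 15, Hub = 5*4 = 20, Motor = 3*4 = 12.
Iteration 3: no further components; recursion stops.
SUM(total) = 1 + 5 + 3 + 15 + 20 + 12 + 12 = 68.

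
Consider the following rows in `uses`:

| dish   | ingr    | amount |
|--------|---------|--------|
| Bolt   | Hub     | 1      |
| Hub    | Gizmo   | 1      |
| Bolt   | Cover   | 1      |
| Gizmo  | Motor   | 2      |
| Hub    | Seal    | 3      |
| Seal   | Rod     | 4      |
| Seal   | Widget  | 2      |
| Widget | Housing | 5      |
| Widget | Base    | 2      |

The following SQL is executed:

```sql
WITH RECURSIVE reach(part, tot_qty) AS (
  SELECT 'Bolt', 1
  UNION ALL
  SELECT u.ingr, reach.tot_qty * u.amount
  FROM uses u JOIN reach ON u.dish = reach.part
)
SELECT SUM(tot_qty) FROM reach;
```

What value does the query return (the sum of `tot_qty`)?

Base: (Bolt, tot_qty=1).
Iteration 1: components of {Bolt} -> Cover = 1*1 = 1, Hub = 1*1 = 1.
Iteration 2: components of {Cover,Hub} -> Gizmo = 1*1 = 1, Seal = 1*3 = 3.
Iteration 3: components of {Gizmo,Seal} -> Motor = 1*2 = 2, Rod = 3*4 = 12, Widget = 3*2 = 6.
Iteration 4: components of {Motor,Rod,Widget} -> Base = 6*2 = 12, Housing = 6*5 = 30.
Iteration 5: no further components; recursion stops.
SUM(tot_qty) = 1 + 1 + 1 + 1 + 3 + 2 + 12 + 6 + 30 + 12 = 69.

69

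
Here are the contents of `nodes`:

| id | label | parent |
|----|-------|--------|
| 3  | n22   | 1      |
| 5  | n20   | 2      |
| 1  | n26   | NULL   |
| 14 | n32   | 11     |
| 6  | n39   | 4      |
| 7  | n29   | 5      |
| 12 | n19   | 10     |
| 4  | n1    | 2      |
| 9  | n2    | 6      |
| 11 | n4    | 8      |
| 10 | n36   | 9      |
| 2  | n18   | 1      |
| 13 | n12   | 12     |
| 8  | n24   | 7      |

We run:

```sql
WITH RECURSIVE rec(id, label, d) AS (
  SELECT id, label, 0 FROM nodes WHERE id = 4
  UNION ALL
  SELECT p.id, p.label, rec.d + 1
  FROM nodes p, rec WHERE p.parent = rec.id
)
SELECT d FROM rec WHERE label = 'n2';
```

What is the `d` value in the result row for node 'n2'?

Base: id=4 (n1) at d 0.
Iteration 1: rows with parent in {4} -> n39 (id 6, d 1).
Iteration 2: rows with parent in {6} -> n2 (id 9, d 2).
Iteration 3: rows with parent in {9} -> n36 (id 10, d 3).
Iteration 4: rows with parent in {10} -> n19 (id 12, d 4).
Iteration 5: rows with parent in {12} -> n12 (id 13, d 5).
Iteration 6: no rows with parent in {13}; recursion stops.

2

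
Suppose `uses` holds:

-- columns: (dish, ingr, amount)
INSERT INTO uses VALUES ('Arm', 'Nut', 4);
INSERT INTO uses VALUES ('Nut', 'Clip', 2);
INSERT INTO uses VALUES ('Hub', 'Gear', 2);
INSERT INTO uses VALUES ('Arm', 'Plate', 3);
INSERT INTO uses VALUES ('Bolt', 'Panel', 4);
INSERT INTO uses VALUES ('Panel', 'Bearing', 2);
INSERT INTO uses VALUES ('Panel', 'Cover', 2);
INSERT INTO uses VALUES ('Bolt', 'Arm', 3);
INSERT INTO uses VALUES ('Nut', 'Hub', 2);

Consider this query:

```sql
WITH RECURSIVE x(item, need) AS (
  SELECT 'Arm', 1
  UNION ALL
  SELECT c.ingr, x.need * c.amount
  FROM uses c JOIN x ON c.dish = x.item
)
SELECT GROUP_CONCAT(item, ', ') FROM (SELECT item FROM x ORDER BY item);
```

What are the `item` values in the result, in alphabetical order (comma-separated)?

Arm, Clip, Gear, Hub, Nut, Plate

Base: (Arm, need=1).
Iteration 1: components of {Arm} -> Nut = 1*4 = 4, Plate = 1*3 = 3.
Iteration 2: components of {Nut,Plate} -> Clip = 4*2 = 8, Hub = 4*2 = 8.
Iteration 3: components of {Clip,Hub} -> Gear = 8*2 = 16.
Iteration 4: no further components; recursion stops.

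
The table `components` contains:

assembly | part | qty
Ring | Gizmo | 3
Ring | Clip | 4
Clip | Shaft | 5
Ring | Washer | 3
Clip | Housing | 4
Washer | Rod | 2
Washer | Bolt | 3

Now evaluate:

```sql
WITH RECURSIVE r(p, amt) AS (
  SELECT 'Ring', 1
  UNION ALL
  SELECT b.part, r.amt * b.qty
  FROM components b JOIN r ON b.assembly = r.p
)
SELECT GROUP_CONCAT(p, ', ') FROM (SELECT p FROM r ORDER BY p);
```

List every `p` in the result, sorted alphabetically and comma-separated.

Bolt, Clip, Gizmo, Housing, Ring, Rod, Shaft, Washer

Base: (Ring, amt=1).
Iteration 1: components of {Ring} -> Clip = 1*4 = 4, Gizmo = 1*3 = 3, Washer = 1*3 = 3.
Iteration 2: components of {Clip,Gizmo,Washer} -> Bolt = 3*3 = 9, Housing = 4*4 = 16, Rod = 3*2 = 6, Shaft = 4*5 = 20.
Iteration 3: no further components; recursion stops.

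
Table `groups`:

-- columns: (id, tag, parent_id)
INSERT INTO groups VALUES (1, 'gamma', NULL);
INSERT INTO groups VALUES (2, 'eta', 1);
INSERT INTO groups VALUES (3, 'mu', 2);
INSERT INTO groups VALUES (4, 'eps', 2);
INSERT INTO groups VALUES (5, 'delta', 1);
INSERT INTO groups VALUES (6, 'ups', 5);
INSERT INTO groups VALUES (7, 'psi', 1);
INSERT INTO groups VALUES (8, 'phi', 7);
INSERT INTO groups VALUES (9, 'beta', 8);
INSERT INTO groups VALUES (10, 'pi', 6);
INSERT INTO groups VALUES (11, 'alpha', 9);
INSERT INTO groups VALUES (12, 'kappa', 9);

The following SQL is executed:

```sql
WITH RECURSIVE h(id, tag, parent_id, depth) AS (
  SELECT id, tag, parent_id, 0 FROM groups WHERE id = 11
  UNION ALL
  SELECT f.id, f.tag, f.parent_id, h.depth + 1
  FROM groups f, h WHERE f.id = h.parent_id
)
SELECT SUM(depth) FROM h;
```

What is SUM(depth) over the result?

10

Base: id=11 (alpha), parent_id=9, depth 0.
Iteration 1: join on id=9 -> beta (id 9, parent_id=8, depth 1).
Iteration 2: join on id=8 -> phi (id 8, parent_id=7, depth 2).
Iteration 3: join on id=7 -> psi (id 7, parent_id=1, depth 3).
Iteration 4: join on id=1 -> gamma (id 1, parent_id=NULL, depth 4).
Iteration 5: parent_id is NULL; no match; recursion stops.
SUM(depth) = 0 + 1 + 2 + 3 + 4 = 10.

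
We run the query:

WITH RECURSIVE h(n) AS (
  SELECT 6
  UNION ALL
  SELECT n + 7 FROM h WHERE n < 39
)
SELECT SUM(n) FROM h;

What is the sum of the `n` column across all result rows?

Base: n=6.
Iteration 1: 6 < 39 holds -> n = 6 + 7 = 13.
Iteration 2: 13 < 39 holds -> n = 13 + 7 = 20.
Iteration 3: 20 < 39 holds -> n = 20 + 7 = 27.
Iteration 4: 27 < 39 holds -> n = 27 + 7 = 34.
Iteration 5: 34 < 39 holds -> n = 34 + 7 = 41.
Iteration 6: 41 < 39 fails; recursion stops.
SUM(n) = 6 + 13 + 20 + 27 + 34 + 41 = 141.

141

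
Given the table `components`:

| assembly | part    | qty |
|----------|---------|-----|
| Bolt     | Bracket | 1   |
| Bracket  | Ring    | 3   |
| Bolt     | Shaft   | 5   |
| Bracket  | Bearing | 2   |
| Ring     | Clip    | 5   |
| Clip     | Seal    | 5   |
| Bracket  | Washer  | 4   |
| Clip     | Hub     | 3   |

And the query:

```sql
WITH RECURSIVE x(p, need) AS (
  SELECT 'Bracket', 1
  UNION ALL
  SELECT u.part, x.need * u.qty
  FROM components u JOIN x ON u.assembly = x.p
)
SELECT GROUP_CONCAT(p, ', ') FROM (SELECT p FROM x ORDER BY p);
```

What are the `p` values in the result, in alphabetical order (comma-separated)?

Base: (Bracket, need=1).
Iteration 1: components of {Bracket} -> Bearing = 1*2 = 2, Ring = 1*3 = 3, Washer = 1*4 = 4.
Iteration 2: components of {Bearing,Ring,Washer} -> Clip = 3*5 = 15.
Iteration 3: components of {Clip} -> Hub = 15*3 = 45, Seal = 15*5 = 75.
Iteration 4: no further components; recursion stops.

Bearing, Bracket, Clip, Hub, Ring, Seal, Washer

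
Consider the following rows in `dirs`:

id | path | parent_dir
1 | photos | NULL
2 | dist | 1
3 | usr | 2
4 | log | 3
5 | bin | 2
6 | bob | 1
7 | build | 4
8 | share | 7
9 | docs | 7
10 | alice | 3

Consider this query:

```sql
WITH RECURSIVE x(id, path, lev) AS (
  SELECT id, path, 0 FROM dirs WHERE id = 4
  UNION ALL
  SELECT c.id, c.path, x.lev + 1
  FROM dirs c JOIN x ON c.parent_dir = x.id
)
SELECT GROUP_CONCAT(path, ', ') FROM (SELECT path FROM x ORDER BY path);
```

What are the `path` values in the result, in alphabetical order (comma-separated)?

Base: id=4 (log) at lev 0.
Iteration 1: rows with parent_dir in {4} -> build (id 7, lev 1).
Iteration 2: rows with parent_dir in {7} -> share (id 8, lev 2), docs (id 9, lev 2).
Iteration 3: no rows with parent_dir in {8,9}; recursion stops.

build, docs, log, share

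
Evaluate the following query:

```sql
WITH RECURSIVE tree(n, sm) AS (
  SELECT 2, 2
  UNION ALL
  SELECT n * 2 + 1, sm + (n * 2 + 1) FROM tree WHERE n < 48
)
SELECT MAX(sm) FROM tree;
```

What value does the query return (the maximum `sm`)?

Base: n=2, sm=2.
Iteration 1: 2 < 48 holds -> n = 2 * 2 + 1 = 5, sm = 2 + 5 = 7.
Iteration 2: 5 < 48 holds -> n = 5 * 2 + 1 = 11, sm = 7 + 11 = 18.
Iteration 3: 11 < 48 holds -> n = 11 * 2 + 1 = 23, sm = 18 + 23 = 41.
Iteration 4: 23 < 48 holds -> n = 23 * 2 + 1 = 47, sm = 41 + 47 = 88.
Iteration 5: 47 < 48 holds -> n = 47 * 2 + 1 = 95, sm = 88 + 95 = 183.
Iteration 6: 95 < 48 fails; recursion stops.
sm values: 2, 7, 18, 41, 88, 183; the maximum is 183.

183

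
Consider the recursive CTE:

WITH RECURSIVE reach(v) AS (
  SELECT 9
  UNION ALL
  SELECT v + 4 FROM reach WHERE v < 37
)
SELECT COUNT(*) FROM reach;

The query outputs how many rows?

Base: v=9.
Iteration 1: 9 < 37 holds -> v = 9 + 4 = 13.
Iteration 2: 13 < 37 holds -> v = 13 + 4 = 17.
Iteration 3: 17 < 37 holds -> v = 17 + 4 = 21.
Iteration 4: 21 < 37 holds -> v = 21 + 4 = 25.
Iteration 5: 25 < 37 holds -> v = 25 + 4 = 29.
Iteration 6: 29 < 37 holds -> v = 29 + 4 = 33.
Iteration 7: 33 < 37 holds -> v = 33 + 4 = 37.
Iteration 8: 37 < 37 fails; recursion stops.
Total rows emitted: 8.

8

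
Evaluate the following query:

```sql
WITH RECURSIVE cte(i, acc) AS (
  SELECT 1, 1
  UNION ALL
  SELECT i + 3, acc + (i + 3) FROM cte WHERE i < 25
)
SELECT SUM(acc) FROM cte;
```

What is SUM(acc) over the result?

405

Base: i=1, acc=1.
Iteration 1: 1 < 25 holds -> i = 1 + 3 = 4, acc = 1 + 4 = 5.
Iteration 2: 4 < 25 holds -> i = 4 + 3 = 7, acc = 5 + 7 = 12.
Iteration 3: 7 < 25 holds -> i = 7 + 3 = 10, acc = 12 + 10 = 22.
Iteration 4: 10 < 25 holds -> i = 10 + 3 = 13, acc = 22 + 13 = 35.
Iteration 5: 13 < 25 holds -> i = 13 + 3 = 16, acc = 35 + 16 = 51.
Iteration 6: 16 < 25 holds -> i = 16 + 3 = 19, acc = 51 + 19 = 70.
Iteration 7: 19 < 25 holds -> i = 19 + 3 = 22, acc = 70 + 22 = 92.
Iteration 8: 22 < 25 holds -> i = 22 + 3 = 25, acc = 92 + 25 = 117.
Iteration 9: 25 < 25 fails; recursion stops.
SUM(acc) = 1 + 5 + 12 + 22 + 35 + 51 + 70 + 92 + 117 = 405.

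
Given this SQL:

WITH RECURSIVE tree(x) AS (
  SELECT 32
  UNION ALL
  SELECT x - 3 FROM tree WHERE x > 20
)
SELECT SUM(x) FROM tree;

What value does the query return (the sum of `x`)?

130

Base: x=32.
Iteration 1: 32 > 20 holds -> x = 32 - 3 = 29.
Iteration 2: 29 > 20 holds -> x = 29 - 3 = 26.
Iteration 3: 26 > 20 holds -> x = 26 - 3 = 23.
Iteration 4: 23 > 20 holds -> x = 23 - 3 = 20.
Iteration 5: 20 > 20 fails; recursion stops.
SUM(x) = 32 + 29 + 26 + 23 + 20 = 130.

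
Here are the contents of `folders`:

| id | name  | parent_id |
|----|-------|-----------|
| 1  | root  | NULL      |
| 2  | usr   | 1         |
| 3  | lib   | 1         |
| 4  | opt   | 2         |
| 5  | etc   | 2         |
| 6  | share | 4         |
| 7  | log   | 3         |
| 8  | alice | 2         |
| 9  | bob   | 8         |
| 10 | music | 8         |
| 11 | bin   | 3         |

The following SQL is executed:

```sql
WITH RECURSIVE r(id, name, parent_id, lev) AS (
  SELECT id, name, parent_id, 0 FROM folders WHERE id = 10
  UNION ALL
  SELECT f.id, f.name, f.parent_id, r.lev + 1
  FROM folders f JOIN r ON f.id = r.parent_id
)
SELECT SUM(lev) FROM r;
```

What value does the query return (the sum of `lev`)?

Base: id=10 (music), parent_id=8, lev 0.
Iteration 1: join on id=8 -> alice (id 8, parent_id=2, lev 1).
Iteration 2: join on id=2 -> usr (id 2, parent_id=1, lev 2).
Iteration 3: join on id=1 -> root (id 1, parent_id=NULL, lev 3).
Iteration 4: parent_id is NULL; no match; recursion stops.
SUM(lev) = 0 + 1 + 2 + 3 = 6.

6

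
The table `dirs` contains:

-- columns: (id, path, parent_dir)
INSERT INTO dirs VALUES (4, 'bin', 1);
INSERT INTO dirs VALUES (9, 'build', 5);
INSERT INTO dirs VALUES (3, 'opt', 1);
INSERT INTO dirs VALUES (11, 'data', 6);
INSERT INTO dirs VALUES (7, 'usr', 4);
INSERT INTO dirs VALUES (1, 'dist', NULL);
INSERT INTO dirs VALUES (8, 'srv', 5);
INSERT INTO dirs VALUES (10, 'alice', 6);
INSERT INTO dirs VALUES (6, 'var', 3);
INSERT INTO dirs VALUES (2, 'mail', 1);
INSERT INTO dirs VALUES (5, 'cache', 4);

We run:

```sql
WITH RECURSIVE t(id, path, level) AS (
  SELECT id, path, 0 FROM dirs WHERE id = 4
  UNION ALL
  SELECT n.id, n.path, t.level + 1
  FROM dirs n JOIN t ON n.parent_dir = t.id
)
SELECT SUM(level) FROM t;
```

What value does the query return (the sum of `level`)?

Base: id=4 (bin) at level 0.
Iteration 1: rows with parent_dir in {4} -> cache (id 5, level 1), usr (id 7, level 1).
Iteration 2: rows with parent_dir in {5,7} -> srv (id 8, level 2), build (id 9, level 2).
Iteration 3: no rows with parent_dir in {8,9}; recursion stops.
SUM(level) = 0 + 1 + 1 + 2 + 2 = 6.

6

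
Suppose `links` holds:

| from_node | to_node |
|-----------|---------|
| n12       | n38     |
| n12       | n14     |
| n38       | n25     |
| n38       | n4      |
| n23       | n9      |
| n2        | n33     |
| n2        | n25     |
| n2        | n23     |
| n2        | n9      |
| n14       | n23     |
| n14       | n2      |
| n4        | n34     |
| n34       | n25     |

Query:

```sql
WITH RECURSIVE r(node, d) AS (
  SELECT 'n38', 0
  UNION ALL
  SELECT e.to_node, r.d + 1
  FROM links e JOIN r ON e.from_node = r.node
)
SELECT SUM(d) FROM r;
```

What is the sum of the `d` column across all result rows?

7

Base: (n38, d=0).
Iteration 1: edges from {n38} -> (n25, d=1), (n4, d=1).
Iteration 2: edges from {n25,n4} -> (n34, d=2).
Iteration 3: edges from {n34} -> (n25, d=3).
Iteration 4: no outgoing edges from {n25}; recursion stops.
SUM(d) = 0 + 1 + 1 + 2 + 3 = 7.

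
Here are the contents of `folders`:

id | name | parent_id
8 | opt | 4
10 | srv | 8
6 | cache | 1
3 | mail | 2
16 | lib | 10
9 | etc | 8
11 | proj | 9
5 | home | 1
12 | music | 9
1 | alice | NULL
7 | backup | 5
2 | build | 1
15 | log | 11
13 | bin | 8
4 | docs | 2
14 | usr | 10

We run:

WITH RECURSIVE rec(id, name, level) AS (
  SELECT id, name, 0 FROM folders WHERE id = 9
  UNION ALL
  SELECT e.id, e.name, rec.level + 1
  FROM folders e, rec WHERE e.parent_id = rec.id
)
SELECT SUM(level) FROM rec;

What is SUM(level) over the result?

4

Base: id=9 (etc) at level 0.
Iteration 1: rows with parent_id in {9} -> proj (id 11, level 1), music (id 12, level 1).
Iteration 2: rows with parent_id in {11,12} -> log (id 15, level 2).
Iteration 3: no rows with parent_id in {15}; recursion stops.
SUM(level) = 0 + 1 + 1 + 2 = 4.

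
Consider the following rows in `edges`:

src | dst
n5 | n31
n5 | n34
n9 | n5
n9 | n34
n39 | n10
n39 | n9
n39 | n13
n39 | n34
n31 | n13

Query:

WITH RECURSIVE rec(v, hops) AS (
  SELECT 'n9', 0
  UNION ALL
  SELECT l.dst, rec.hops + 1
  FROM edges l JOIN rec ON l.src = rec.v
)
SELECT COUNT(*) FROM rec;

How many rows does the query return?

Base: (n9, hops=0).
Iteration 1: edges from {n9} -> (n34, hops=1), (n5, hops=1).
Iteration 2: edges from {n34,n5} -> (n31, hops=2), (n34, hops=2).
Iteration 3: edges from {n31,n34} -> (n13, hops=3).
Iteration 4: no outgoing edges from {n13}; recursion stops.
Total rows emitted: 6.

6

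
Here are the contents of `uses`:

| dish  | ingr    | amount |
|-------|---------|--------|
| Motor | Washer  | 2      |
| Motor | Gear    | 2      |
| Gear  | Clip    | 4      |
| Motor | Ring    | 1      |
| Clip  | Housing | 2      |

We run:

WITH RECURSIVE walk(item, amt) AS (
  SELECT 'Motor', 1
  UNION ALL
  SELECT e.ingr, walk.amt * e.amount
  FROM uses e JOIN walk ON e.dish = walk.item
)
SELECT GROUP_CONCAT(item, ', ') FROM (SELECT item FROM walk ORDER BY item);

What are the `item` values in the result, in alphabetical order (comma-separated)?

Clip, Gear, Housing, Motor, Ring, Washer

Base: (Motor, amt=1).
Iteration 1: components of {Motor} -> Gear = 1*2 = 2, Ring = 1*1 = 1, Washer = 1*2 = 2.
Iteration 2: components of {Gear,Ring,Washer} -> Clip = 2*4 = 8.
Iteration 3: components of {Clip} -> Housing = 8*2 = 16.
Iteration 4: no further components; recursion stops.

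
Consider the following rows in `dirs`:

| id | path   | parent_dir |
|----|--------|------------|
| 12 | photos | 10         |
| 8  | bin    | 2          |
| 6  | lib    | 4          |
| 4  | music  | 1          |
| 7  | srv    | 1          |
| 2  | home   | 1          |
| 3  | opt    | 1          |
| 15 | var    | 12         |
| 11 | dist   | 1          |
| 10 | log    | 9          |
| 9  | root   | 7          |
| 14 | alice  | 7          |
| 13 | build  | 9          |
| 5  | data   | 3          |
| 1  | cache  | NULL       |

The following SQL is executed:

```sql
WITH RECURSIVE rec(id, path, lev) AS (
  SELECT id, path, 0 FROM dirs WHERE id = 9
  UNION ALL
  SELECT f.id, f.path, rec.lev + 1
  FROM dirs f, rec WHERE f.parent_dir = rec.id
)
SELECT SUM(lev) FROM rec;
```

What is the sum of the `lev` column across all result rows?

Base: id=9 (root) at lev 0.
Iteration 1: rows with parent_dir in {9} -> log (id 10, lev 1), build (id 13, lev 1).
Iteration 2: rows with parent_dir in {10,13} -> photos (id 12, lev 2).
Iteration 3: rows with parent_dir in {12} -> var (id 15, lev 3).
Iteration 4: no rows with parent_dir in {15}; recursion stops.
SUM(lev) = 0 + 1 + 1 + 2 + 3 = 7.

7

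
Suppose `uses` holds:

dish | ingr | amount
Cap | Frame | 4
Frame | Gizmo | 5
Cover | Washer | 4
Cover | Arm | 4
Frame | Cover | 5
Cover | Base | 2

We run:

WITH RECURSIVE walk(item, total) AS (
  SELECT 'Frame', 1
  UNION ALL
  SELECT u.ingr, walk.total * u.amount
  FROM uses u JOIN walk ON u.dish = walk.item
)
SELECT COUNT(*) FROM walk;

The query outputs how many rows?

Base: (Frame, total=1).
Iteration 1: components of {Frame} -> Cover = 1*5 = 5, Gizmo = 1*5 = 5.
Iteration 2: components of {Cover,Gizmo} -> Arm = 5*4 = 20, Base = 5*2 = 10, Washer = 5*4 = 20.
Iteration 3: no further components; recursion stops.
Total rows emitted: 6.

6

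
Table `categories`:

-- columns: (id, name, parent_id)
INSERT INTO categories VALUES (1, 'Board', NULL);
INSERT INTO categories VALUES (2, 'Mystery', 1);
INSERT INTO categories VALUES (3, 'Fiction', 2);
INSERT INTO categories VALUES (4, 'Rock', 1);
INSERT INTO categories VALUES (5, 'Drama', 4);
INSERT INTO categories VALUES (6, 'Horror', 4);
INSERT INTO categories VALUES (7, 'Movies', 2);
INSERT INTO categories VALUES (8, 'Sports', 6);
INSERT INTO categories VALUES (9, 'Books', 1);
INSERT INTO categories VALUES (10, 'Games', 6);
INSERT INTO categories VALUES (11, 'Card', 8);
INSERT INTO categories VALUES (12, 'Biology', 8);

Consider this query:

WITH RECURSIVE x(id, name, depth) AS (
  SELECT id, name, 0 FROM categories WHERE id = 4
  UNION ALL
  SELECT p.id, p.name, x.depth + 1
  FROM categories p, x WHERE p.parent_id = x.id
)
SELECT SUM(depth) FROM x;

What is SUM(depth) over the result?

12

Base: id=4 (Rock) at depth 0.
Iteration 1: rows with parent_id in {4} -> Drama (id 5, depth 1), Horror (id 6, depth 1).
Iteration 2: rows with parent_id in {5,6} -> Sports (id 8, depth 2), Games (id 10, depth 2).
Iteration 3: rows with parent_id in {8,10} -> Card (id 11, depth 3), Biology (id 12, depth 3).
Iteration 4: no rows with parent_id in {11,12}; recursion stops.
SUM(depth) = 0 + 1 + 1 + 2 + 2 + 3 + 3 = 12.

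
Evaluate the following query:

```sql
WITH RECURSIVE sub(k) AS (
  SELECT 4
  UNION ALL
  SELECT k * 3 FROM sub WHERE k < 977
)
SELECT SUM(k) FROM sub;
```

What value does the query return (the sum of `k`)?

Base: k=4.
Iteration 1: 4 < 977 holds -> k = 4 * 3 = 12.
Iteration 2: 12 < 977 holds -> k = 12 * 3 = 36.
Iteration 3: 36 < 977 holds -> k = 36 * 3 = 108.
Iteration 4: 108 < 977 holds -> k = 108 * 3 = 324.
Iteration 5: 324 < 977 holds -> k = 324 * 3 = 972.
Iteration 6: 972 < 977 holds -> k = 972 * 3 = 2916.
Iteration 7: 2916 < 977 fails; recursion stops.
SUM(k) = 4 + 12 + 36 + 108 + 324 + 972 + 2916 = 4372.

4372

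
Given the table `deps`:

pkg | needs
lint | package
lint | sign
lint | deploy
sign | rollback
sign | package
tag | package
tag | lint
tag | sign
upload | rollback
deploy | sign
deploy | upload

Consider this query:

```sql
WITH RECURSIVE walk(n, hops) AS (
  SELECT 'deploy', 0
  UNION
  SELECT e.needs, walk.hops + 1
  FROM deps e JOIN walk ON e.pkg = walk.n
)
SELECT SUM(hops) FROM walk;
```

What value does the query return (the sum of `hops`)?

6

Base: (deploy, hops=0).
Iteration 1: edges from {deploy} -> (sign, hops=1), (upload, hops=1).
Iteration 2: edges from {sign,upload} -> (package, hops=2), (rollback, hops=2). [UNION drops 1 duplicate row(s)]
Iteration 3: no outgoing edges from {package,rollback}; recursion stops.
SUM(hops) = 0 + 1 + 1 + 2 + 2 = 6.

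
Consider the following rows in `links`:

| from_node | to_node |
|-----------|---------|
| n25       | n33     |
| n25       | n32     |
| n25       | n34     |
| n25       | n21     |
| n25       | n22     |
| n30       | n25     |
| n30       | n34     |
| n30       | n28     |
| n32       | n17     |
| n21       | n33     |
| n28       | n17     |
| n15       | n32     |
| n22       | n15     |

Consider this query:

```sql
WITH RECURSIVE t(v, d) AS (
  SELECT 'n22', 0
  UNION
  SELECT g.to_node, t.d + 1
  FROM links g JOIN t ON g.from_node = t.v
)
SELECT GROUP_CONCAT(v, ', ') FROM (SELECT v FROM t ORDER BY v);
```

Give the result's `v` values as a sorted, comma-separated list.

Base: (n22, d=0).
Iteration 1: edges from {n22} -> (n15, d=1).
Iteration 2: edges from {n15} -> (n32, d=2).
Iteration 3: edges from {n32} -> (n17, d=3).
Iteration 4: no outgoing edges from {n17}; recursion stops.

n15, n17, n22, n32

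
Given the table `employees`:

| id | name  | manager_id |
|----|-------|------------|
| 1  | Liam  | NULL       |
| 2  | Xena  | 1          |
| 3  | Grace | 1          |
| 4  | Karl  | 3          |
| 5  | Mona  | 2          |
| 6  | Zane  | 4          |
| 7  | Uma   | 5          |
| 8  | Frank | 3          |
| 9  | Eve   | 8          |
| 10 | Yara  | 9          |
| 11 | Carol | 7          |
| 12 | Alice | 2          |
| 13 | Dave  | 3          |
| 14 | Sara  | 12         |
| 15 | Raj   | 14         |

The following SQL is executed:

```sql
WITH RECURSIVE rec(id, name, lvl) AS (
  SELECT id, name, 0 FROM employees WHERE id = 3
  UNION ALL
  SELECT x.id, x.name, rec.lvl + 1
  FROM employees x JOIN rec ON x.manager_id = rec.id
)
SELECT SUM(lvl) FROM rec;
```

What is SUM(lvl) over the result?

Base: id=3 (Grace) at lvl 0.
Iteration 1: rows with manager_id in {3} -> Karl (id 4, lvl 1), Frank (id 8, lvl 1), Dave (id 13, lvl 1).
Iteration 2: rows with manager_id in {4,8,13} -> Zane (id 6, lvl 2), Eve (id 9, lvl 2).
Iteration 3: rows with manager_id in {6,9} -> Yara (id 10, lvl 3).
Iteration 4: no rows with manager_id in {10}; recursion stops.
SUM(lvl) = 0 + 1 + 1 + 1 + 2 + 2 + 3 = 10.

10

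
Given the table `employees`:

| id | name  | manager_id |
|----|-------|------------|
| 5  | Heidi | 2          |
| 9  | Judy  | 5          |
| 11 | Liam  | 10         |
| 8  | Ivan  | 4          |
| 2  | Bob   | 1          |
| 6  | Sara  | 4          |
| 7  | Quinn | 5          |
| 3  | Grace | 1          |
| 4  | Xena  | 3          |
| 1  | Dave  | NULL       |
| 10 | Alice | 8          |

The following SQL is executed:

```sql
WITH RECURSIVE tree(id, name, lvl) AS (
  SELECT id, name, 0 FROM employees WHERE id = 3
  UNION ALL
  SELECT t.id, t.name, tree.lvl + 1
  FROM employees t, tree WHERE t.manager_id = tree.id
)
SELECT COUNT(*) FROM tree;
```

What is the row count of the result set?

6

Base: id=3 (Grace) at lvl 0.
Iteration 1: rows with manager_id in {3} -> Xena (id 4, lvl 1).
Iteration 2: rows with manager_id in {4} -> Sara (id 6, lvl 2), Ivan (id 8, lvl 2).
Iteration 3: rows with manager_id in {6,8} -> Alice (id 10, lvl 3).
Iteration 4: rows with manager_id in {10} -> Liam (id 11, lvl 4).
Iteration 5: no rows with manager_id in {11}; recursion stops.
Total rows emitted: 6.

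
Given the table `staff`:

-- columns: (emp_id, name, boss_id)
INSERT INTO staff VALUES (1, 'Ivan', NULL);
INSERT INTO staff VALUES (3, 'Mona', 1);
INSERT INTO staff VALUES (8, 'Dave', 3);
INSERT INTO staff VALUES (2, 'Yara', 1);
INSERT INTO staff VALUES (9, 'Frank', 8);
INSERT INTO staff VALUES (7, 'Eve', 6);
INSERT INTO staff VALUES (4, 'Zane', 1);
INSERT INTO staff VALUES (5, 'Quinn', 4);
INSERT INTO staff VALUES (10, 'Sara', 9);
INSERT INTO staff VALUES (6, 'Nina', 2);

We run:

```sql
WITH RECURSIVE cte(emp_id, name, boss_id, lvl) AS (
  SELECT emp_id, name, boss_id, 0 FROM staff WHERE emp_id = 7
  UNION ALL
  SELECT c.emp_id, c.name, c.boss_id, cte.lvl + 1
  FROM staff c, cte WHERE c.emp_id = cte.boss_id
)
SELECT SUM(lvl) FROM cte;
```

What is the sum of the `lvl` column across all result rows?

6

Base: emp_id=7 (Eve), boss_id=6, lvl 0.
Iteration 1: join on emp_id=6 -> Nina (id 6, boss_id=2, lvl 1).
Iteration 2: join on emp_id=2 -> Yara (id 2, boss_id=1, lvl 2).
Iteration 3: join on emp_id=1 -> Ivan (id 1, boss_id=NULL, lvl 3).
Iteration 4: boss_id is NULL; no match; recursion stops.
SUM(lvl) = 0 + 1 + 2 + 3 = 6.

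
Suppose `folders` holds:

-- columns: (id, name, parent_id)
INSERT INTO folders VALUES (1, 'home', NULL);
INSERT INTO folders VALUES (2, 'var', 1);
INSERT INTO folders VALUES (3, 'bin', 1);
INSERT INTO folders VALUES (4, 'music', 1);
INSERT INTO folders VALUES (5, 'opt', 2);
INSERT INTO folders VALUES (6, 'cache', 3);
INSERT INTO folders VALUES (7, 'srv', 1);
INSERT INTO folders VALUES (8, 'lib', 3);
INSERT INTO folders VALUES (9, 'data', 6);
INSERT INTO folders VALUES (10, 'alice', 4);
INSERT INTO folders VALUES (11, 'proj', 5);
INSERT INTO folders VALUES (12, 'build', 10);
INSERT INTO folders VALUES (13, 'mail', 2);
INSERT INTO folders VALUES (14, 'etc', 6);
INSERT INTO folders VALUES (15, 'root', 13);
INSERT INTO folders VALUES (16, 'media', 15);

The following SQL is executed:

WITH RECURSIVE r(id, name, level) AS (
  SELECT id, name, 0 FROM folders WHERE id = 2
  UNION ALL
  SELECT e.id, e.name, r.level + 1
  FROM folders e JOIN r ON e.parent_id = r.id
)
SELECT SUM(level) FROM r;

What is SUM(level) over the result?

Base: id=2 (var) at level 0.
Iteration 1: rows with parent_id in {2} -> opt (id 5, level 1), mail (id 13, level 1).
Iteration 2: rows with parent_id in {5,13} -> proj (id 11, level 2), root (id 15, level 2).
Iteration 3: rows with parent_id in {11,15} -> media (id 16, level 3).
Iteration 4: no rows with parent_id in {16}; recursion stops.
SUM(level) = 0 + 1 + 1 + 2 + 2 + 3 = 9.

9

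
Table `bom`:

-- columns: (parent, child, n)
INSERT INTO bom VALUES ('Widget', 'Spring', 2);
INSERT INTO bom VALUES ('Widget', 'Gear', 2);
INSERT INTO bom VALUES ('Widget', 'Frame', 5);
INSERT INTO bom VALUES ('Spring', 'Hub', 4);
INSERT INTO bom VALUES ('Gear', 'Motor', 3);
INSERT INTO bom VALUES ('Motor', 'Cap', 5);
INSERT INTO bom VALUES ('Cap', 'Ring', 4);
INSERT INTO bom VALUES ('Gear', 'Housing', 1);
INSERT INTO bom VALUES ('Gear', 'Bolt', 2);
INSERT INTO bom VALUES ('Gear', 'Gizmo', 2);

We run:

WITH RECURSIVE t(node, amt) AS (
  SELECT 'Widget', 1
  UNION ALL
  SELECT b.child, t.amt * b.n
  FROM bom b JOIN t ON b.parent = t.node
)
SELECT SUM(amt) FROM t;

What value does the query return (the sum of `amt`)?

184

Base: (Widget, amt=1).
Iteration 1: components of {Widget} -> Frame = 1*5 = 5, Gear = 1*2 = 2, Spring = 1*2 = 2.
Iteration 2: components of {Frame,Gear,Spring} -> Bolt = 2*2 = 4, Gizmo = 2*2 = 4, Housing = 2*1 = 2, Hub = 2*4 = 8, Motor = 2*3 = 6.
Iteration 3: components of {Bolt,Gizmo,Housing,Hub,Motor} -> Cap = 6*5 = 30.
Iteration 4: components of {Cap} -> Ring = 30*4 = 120.
Iteration 5: no further components; recursion stops.
SUM(amt) = 1 + 2 + 2 + 5 + 8 + 6 + 2 + 4 + 4 + 30 + 120 = 184.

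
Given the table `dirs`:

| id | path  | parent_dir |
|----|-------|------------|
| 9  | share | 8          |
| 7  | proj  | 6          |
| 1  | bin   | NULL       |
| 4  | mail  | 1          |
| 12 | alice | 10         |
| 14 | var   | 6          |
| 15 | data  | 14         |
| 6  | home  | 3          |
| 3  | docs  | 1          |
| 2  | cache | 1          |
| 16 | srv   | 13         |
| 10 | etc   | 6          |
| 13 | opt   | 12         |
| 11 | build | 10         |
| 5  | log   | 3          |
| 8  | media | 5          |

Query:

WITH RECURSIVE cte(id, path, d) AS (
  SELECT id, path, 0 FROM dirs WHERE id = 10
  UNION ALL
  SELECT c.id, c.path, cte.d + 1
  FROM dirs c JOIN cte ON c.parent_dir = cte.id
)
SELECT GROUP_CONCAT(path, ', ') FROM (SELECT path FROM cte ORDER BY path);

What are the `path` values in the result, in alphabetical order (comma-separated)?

Base: id=10 (etc) at d 0.
Iteration 1: rows with parent_dir in {10} -> build (id 11, d 1), alice (id 12, d 1).
Iteration 2: rows with parent_dir in {11,12} -> opt (id 13, d 2).
Iteration 3: rows with parent_dir in {13} -> srv (id 16, d 3).
Iteration 4: no rows with parent_dir in {16}; recursion stops.

alice, build, etc, opt, srv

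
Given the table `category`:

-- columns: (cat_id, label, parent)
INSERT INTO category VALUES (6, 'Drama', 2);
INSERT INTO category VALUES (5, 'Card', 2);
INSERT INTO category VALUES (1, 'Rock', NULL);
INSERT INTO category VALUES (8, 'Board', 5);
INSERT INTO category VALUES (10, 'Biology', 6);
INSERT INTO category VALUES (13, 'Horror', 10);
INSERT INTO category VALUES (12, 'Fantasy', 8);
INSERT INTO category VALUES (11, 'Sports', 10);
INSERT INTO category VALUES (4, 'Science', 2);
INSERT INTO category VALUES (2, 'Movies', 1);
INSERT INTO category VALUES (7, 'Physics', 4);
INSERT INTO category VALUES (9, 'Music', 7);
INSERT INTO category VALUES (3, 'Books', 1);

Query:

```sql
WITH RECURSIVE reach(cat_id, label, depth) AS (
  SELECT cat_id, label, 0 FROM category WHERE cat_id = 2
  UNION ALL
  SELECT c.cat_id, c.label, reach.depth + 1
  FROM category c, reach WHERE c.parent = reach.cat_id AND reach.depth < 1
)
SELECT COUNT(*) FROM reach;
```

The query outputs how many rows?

Base: cat_id=2 (Movies) at depth 0.
Iteration 1: rows with parent in {2} -> Science (id 4, depth 1), Card (id 5, depth 1), Drama (id 6, depth 1).
Iteration 2: depth < 1 fails for all current rows; recursion stops.
Total rows emitted: 4.

4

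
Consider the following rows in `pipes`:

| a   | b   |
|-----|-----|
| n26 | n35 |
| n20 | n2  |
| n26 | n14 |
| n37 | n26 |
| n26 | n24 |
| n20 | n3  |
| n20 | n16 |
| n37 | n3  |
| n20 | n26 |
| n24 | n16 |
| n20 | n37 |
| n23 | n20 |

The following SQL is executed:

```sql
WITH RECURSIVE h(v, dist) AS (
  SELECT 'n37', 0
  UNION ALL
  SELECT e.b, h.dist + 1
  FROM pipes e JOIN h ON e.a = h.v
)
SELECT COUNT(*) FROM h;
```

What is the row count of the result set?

7

Base: (n37, dist=0).
Iteration 1: edges from {n37} -> (n26, dist=1), (n3, dist=1).
Iteration 2: edges from {n26,n3} -> (n14, dist=2), (n24, dist=2), (n35, dist=2).
Iteration 3: edges from {n14,n24,n35} -> (n16, dist=3).
Iteration 4: no outgoing edges from {n16}; recursion stops.
Total rows emitted: 7.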